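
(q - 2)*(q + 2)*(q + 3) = q^3 + 3*q^2 - 4*q - 12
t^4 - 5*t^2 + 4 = (t - 2)*(t - 1)*(t + 1)*(t + 2)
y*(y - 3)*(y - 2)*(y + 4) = y^4 - y^3 - 14*y^2 + 24*y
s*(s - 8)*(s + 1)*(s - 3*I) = s^4 - 7*s^3 - 3*I*s^3 - 8*s^2 + 21*I*s^2 + 24*I*s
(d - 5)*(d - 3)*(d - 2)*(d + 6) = d^4 - 4*d^3 - 29*d^2 + 156*d - 180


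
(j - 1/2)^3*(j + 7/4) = j^4 + j^3/4 - 15*j^2/8 + 19*j/16 - 7/32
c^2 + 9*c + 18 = (c + 3)*(c + 6)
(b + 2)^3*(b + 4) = b^4 + 10*b^3 + 36*b^2 + 56*b + 32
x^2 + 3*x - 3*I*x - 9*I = (x + 3)*(x - 3*I)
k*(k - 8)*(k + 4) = k^3 - 4*k^2 - 32*k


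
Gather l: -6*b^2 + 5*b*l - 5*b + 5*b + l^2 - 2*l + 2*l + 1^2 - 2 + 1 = -6*b^2 + 5*b*l + l^2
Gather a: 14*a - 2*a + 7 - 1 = 12*a + 6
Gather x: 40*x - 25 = 40*x - 25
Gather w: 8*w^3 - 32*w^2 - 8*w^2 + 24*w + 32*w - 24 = 8*w^3 - 40*w^2 + 56*w - 24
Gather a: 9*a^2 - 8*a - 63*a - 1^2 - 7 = 9*a^2 - 71*a - 8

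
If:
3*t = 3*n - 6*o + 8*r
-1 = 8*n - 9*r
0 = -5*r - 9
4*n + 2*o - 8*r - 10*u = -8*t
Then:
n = -43/20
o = -5*u/7 - 249/70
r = -9/5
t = 10*u/7 + 23/140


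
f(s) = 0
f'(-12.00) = 0.00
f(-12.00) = 0.00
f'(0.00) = 0.00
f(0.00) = 0.00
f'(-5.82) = 0.00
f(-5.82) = 0.00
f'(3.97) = 0.00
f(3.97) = 0.00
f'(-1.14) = 0.00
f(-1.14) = 0.00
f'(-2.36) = 0.00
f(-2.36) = 0.00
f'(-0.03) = 0.00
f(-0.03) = 0.00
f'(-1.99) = 0.00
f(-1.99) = 0.00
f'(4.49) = 0.00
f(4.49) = 0.00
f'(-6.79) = 0.00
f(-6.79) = 0.00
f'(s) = 0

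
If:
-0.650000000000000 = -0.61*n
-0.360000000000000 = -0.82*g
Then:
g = 0.44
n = 1.07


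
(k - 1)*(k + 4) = k^2 + 3*k - 4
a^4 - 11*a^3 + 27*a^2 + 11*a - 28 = (a - 7)*(a - 4)*(a - 1)*(a + 1)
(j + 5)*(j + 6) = j^2 + 11*j + 30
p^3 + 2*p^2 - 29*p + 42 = (p - 3)*(p - 2)*(p + 7)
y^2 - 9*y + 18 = (y - 6)*(y - 3)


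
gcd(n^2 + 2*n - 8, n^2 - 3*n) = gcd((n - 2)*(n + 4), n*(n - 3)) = 1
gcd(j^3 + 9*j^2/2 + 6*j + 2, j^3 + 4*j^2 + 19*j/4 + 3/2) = j^2 + 5*j/2 + 1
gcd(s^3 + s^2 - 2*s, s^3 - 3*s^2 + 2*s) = s^2 - s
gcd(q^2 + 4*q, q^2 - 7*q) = q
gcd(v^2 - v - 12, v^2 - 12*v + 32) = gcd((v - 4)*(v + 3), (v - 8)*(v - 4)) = v - 4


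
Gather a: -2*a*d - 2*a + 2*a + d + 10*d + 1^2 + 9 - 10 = -2*a*d + 11*d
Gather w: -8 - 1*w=-w - 8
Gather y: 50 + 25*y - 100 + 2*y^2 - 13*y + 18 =2*y^2 + 12*y - 32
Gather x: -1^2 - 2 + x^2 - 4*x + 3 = x^2 - 4*x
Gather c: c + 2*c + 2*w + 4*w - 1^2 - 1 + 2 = 3*c + 6*w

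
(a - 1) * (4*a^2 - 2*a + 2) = 4*a^3 - 6*a^2 + 4*a - 2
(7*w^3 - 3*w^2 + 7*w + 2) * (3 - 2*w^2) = -14*w^5 + 6*w^4 + 7*w^3 - 13*w^2 + 21*w + 6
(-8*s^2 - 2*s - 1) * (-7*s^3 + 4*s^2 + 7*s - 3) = 56*s^5 - 18*s^4 - 57*s^3 + 6*s^2 - s + 3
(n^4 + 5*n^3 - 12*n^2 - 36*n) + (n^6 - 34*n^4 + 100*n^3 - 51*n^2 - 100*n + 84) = n^6 - 33*n^4 + 105*n^3 - 63*n^2 - 136*n + 84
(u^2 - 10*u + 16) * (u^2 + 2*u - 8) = u^4 - 8*u^3 - 12*u^2 + 112*u - 128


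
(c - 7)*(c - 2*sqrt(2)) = c^2 - 7*c - 2*sqrt(2)*c + 14*sqrt(2)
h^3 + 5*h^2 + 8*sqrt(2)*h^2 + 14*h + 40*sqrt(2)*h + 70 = (h + 5)*(h + sqrt(2))*(h + 7*sqrt(2))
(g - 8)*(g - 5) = g^2 - 13*g + 40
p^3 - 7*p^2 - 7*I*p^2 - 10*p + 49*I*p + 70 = (p - 7)*(p - 5*I)*(p - 2*I)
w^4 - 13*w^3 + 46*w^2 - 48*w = w*(w - 8)*(w - 3)*(w - 2)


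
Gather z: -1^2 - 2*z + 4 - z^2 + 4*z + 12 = -z^2 + 2*z + 15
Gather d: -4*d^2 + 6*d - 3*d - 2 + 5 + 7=-4*d^2 + 3*d + 10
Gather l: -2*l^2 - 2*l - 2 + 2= -2*l^2 - 2*l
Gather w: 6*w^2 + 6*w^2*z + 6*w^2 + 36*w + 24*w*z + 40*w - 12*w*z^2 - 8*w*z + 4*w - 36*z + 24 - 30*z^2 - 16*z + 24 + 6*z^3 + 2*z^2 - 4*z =w^2*(6*z + 12) + w*(-12*z^2 + 16*z + 80) + 6*z^3 - 28*z^2 - 56*z + 48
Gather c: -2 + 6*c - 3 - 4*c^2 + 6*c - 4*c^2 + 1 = -8*c^2 + 12*c - 4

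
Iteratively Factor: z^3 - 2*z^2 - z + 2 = (z - 1)*(z^2 - z - 2) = (z - 2)*(z - 1)*(z + 1)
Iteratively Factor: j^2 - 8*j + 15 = (j - 5)*(j - 3)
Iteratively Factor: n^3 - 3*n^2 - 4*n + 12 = (n - 3)*(n^2 - 4) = (n - 3)*(n - 2)*(n + 2)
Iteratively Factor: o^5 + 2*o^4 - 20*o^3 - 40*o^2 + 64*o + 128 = (o + 2)*(o^4 - 20*o^2 + 64) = (o + 2)*(o + 4)*(o^3 - 4*o^2 - 4*o + 16) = (o - 2)*(o + 2)*(o + 4)*(o^2 - 2*o - 8) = (o - 2)*(o + 2)^2*(o + 4)*(o - 4)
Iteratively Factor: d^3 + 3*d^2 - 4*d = (d - 1)*(d^2 + 4*d) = (d - 1)*(d + 4)*(d)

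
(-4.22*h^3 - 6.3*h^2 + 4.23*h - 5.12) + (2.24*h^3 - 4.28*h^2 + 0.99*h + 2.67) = -1.98*h^3 - 10.58*h^2 + 5.22*h - 2.45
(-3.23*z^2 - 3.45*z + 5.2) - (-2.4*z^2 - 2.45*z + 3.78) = -0.83*z^2 - 1.0*z + 1.42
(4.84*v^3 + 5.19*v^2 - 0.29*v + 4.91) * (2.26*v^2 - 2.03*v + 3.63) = 10.9384*v^5 + 1.9042*v^4 + 6.3781*v^3 + 30.525*v^2 - 11.02*v + 17.8233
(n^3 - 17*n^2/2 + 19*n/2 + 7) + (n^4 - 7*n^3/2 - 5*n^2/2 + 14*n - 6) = n^4 - 5*n^3/2 - 11*n^2 + 47*n/2 + 1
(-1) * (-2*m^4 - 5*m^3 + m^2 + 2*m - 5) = 2*m^4 + 5*m^3 - m^2 - 2*m + 5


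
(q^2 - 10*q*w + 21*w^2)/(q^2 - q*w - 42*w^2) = (q - 3*w)/(q + 6*w)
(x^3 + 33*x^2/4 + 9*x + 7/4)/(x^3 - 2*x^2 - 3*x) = (4*x^2 + 29*x + 7)/(4*x*(x - 3))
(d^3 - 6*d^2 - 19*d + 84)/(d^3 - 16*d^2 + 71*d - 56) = (d^2 + d - 12)/(d^2 - 9*d + 8)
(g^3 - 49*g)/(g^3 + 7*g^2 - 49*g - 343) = g/(g + 7)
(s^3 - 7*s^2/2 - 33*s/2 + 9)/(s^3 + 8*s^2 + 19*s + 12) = (s^2 - 13*s/2 + 3)/(s^2 + 5*s + 4)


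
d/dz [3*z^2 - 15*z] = 6*z - 15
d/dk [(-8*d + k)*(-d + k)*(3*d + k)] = -19*d^2 - 12*d*k + 3*k^2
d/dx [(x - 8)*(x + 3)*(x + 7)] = 3*x^2 + 4*x - 59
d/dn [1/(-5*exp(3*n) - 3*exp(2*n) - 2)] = (15*exp(n) + 6)*exp(2*n)/(5*exp(3*n) + 3*exp(2*n) + 2)^2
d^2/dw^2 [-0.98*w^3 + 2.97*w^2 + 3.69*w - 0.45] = 5.94 - 5.88*w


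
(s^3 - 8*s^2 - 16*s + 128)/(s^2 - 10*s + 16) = (s^2 - 16)/(s - 2)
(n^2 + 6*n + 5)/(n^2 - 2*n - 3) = (n + 5)/(n - 3)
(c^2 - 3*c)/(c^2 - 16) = c*(c - 3)/(c^2 - 16)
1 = 1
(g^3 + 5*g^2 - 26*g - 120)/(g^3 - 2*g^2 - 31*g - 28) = (g^2 + g - 30)/(g^2 - 6*g - 7)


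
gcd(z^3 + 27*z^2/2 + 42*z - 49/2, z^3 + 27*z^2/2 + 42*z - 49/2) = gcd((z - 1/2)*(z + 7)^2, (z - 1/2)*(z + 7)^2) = z^3 + 27*z^2/2 + 42*z - 49/2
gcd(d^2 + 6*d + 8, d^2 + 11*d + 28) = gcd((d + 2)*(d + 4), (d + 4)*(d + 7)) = d + 4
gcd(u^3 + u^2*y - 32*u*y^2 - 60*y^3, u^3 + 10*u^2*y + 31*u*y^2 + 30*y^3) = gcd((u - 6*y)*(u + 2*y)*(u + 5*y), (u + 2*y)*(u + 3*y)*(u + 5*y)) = u^2 + 7*u*y + 10*y^2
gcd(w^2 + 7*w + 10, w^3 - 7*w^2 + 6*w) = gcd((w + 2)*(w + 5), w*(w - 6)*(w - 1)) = 1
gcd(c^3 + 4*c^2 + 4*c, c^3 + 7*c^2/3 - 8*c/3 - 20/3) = c^2 + 4*c + 4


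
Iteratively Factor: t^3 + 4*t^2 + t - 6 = (t + 3)*(t^2 + t - 2) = (t + 2)*(t + 3)*(t - 1)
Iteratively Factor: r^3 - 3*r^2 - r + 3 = (r - 3)*(r^2 - 1) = (r - 3)*(r - 1)*(r + 1)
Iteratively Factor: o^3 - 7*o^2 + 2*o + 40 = (o - 5)*(o^2 - 2*o - 8) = (o - 5)*(o + 2)*(o - 4)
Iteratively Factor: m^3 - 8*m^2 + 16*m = (m - 4)*(m^2 - 4*m) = m*(m - 4)*(m - 4)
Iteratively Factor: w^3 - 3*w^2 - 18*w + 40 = (w - 2)*(w^2 - w - 20) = (w - 5)*(w - 2)*(w + 4)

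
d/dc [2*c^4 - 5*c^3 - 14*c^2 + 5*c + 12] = 8*c^3 - 15*c^2 - 28*c + 5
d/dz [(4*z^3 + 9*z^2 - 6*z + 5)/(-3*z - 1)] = 3*(-8*z^3 - 13*z^2 - 6*z + 7)/(9*z^2 + 6*z + 1)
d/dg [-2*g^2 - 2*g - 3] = -4*g - 2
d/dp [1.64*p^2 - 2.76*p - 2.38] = 3.28*p - 2.76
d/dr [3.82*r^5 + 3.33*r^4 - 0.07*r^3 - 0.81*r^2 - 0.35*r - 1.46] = 19.1*r^4 + 13.32*r^3 - 0.21*r^2 - 1.62*r - 0.35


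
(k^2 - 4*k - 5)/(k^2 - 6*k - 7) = (k - 5)/(k - 7)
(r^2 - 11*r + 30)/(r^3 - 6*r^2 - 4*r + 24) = (r - 5)/(r^2 - 4)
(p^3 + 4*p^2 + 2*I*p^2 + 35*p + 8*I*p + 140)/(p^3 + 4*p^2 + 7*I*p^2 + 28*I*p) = (p - 5*I)/p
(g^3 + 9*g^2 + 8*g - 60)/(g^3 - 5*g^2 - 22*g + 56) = (g^2 + 11*g + 30)/(g^2 - 3*g - 28)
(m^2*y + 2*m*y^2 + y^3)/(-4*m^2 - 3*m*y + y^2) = y*(m + y)/(-4*m + y)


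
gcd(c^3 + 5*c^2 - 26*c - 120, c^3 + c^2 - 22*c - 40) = c^2 - c - 20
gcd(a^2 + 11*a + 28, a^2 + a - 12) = a + 4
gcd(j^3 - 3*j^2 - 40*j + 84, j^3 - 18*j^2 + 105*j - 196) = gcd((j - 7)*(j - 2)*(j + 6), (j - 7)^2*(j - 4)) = j - 7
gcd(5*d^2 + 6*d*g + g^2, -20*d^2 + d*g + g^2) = 5*d + g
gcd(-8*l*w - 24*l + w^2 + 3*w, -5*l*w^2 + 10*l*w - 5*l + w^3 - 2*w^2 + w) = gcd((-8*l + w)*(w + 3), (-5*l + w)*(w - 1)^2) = 1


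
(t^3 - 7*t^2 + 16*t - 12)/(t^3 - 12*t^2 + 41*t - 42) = (t - 2)/(t - 7)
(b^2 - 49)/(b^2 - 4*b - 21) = (b + 7)/(b + 3)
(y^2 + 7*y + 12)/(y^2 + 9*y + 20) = (y + 3)/(y + 5)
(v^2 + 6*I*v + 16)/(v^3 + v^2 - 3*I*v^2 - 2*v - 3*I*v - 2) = (v + 8*I)/(v^2 + v*(1 - I) - I)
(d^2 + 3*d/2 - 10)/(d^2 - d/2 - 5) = (d + 4)/(d + 2)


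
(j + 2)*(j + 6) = j^2 + 8*j + 12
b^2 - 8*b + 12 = (b - 6)*(b - 2)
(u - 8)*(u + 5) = u^2 - 3*u - 40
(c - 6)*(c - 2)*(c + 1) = c^3 - 7*c^2 + 4*c + 12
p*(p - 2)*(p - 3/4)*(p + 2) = p^4 - 3*p^3/4 - 4*p^2 + 3*p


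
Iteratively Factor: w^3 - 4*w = (w + 2)*(w^2 - 2*w) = (w - 2)*(w + 2)*(w)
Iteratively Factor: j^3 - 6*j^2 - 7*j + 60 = (j + 3)*(j^2 - 9*j + 20) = (j - 4)*(j + 3)*(j - 5)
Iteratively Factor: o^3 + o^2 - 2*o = (o - 1)*(o^2 + 2*o) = (o - 1)*(o + 2)*(o)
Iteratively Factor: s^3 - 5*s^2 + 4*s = (s - 1)*(s^2 - 4*s) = s*(s - 1)*(s - 4)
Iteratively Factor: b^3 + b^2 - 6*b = (b - 2)*(b^2 + 3*b) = (b - 2)*(b + 3)*(b)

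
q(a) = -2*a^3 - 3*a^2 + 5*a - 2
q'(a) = -6*a^2 - 6*a + 5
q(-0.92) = -7.58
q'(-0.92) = 5.44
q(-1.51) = -9.50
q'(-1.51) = 0.38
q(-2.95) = 8.49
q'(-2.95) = -29.52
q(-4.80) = 126.06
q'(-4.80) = -104.44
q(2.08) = -22.58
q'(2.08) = -33.44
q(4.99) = -300.25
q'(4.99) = -174.34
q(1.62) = -10.28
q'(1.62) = -20.47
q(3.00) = -68.00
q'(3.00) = -67.00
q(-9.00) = 1168.00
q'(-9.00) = -427.00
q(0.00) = -2.00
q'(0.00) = 5.00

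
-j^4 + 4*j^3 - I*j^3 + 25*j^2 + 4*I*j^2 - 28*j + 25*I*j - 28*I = (j - 7)*(j + 4)*(-I*j + 1)*(-I*j + I)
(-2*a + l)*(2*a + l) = -4*a^2 + l^2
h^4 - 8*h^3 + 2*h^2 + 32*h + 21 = (h - 7)*(h - 3)*(h + 1)^2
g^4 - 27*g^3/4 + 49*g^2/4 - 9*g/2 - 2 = (g - 4)*(g - 2)*(g - 1)*(g + 1/4)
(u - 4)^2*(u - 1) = u^3 - 9*u^2 + 24*u - 16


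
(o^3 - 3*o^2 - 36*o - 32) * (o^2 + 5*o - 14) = o^5 + 2*o^4 - 65*o^3 - 170*o^2 + 344*o + 448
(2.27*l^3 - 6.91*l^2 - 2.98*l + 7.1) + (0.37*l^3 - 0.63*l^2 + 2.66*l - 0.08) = 2.64*l^3 - 7.54*l^2 - 0.32*l + 7.02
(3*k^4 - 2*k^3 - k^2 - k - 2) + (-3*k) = 3*k^4 - 2*k^3 - k^2 - 4*k - 2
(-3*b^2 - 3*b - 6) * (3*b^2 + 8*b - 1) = -9*b^4 - 33*b^3 - 39*b^2 - 45*b + 6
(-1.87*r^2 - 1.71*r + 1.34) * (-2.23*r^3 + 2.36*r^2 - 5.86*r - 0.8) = 4.1701*r^5 - 0.5999*r^4 + 3.9344*r^3 + 14.679*r^2 - 6.4844*r - 1.072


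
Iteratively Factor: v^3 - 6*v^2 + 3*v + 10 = (v - 5)*(v^2 - v - 2) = (v - 5)*(v - 2)*(v + 1)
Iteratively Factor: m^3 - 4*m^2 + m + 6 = (m - 3)*(m^2 - m - 2) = (m - 3)*(m - 2)*(m + 1)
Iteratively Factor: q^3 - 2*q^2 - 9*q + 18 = (q - 2)*(q^2 - 9) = (q - 2)*(q + 3)*(q - 3)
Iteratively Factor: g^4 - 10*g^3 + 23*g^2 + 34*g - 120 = (g - 5)*(g^3 - 5*g^2 - 2*g + 24) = (g - 5)*(g - 3)*(g^2 - 2*g - 8) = (g - 5)*(g - 4)*(g - 3)*(g + 2)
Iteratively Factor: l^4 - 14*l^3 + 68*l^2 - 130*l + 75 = (l - 1)*(l^3 - 13*l^2 + 55*l - 75) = (l - 3)*(l - 1)*(l^2 - 10*l + 25) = (l - 5)*(l - 3)*(l - 1)*(l - 5)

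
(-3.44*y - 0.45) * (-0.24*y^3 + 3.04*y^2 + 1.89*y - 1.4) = 0.8256*y^4 - 10.3496*y^3 - 7.8696*y^2 + 3.9655*y + 0.63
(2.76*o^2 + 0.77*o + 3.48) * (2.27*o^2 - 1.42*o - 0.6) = 6.2652*o^4 - 2.1713*o^3 + 5.1502*o^2 - 5.4036*o - 2.088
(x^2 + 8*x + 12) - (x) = x^2 + 7*x + 12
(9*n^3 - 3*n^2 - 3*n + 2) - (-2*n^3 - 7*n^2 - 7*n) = 11*n^3 + 4*n^2 + 4*n + 2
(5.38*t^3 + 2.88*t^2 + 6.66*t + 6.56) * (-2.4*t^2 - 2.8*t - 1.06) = -12.912*t^5 - 21.976*t^4 - 29.7508*t^3 - 37.4448*t^2 - 25.4276*t - 6.9536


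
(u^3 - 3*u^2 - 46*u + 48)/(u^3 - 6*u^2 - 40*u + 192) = (u - 1)/(u - 4)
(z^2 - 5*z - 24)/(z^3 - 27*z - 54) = (z - 8)/(z^2 - 3*z - 18)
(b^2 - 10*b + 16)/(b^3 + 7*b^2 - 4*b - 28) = (b - 8)/(b^2 + 9*b + 14)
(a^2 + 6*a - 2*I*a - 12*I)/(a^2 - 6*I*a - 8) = (a + 6)/(a - 4*I)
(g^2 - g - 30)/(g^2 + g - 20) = (g - 6)/(g - 4)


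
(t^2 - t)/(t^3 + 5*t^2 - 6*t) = 1/(t + 6)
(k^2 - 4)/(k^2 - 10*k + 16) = (k + 2)/(k - 8)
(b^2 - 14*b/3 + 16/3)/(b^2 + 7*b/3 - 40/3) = (b - 2)/(b + 5)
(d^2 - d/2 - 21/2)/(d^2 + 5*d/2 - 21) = (d + 3)/(d + 6)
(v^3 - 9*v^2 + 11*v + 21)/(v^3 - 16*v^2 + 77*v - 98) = (v^2 - 2*v - 3)/(v^2 - 9*v + 14)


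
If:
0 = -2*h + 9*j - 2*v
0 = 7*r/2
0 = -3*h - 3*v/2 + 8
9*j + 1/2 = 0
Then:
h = 67/12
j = -1/18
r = 0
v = -35/6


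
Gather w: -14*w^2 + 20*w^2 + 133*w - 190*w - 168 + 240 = 6*w^2 - 57*w + 72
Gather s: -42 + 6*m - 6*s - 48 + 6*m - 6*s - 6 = 12*m - 12*s - 96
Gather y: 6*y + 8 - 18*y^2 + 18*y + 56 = -18*y^2 + 24*y + 64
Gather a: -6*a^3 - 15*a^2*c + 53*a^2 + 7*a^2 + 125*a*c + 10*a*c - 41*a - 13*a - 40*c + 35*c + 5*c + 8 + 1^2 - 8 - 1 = -6*a^3 + a^2*(60 - 15*c) + a*(135*c - 54)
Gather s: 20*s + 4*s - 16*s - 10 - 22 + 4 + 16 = 8*s - 12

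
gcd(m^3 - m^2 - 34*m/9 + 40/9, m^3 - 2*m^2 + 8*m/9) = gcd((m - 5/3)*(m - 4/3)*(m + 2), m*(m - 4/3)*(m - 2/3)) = m - 4/3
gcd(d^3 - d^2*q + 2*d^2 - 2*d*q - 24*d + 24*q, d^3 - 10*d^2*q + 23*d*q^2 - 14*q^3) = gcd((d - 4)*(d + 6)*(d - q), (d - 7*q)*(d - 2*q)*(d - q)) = -d + q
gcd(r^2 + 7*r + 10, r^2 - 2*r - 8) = r + 2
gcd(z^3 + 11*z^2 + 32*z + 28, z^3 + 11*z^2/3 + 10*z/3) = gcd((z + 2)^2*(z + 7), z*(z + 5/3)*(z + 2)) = z + 2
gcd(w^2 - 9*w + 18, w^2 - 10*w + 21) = w - 3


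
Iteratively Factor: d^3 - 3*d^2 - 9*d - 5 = (d + 1)*(d^2 - 4*d - 5) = (d + 1)^2*(d - 5)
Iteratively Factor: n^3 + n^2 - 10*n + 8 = (n + 4)*(n^2 - 3*n + 2) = (n - 1)*(n + 4)*(n - 2)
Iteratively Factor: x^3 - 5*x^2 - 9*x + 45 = (x + 3)*(x^2 - 8*x + 15) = (x - 5)*(x + 3)*(x - 3)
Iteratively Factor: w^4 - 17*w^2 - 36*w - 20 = (w - 5)*(w^3 + 5*w^2 + 8*w + 4) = (w - 5)*(w + 2)*(w^2 + 3*w + 2) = (w - 5)*(w + 1)*(w + 2)*(w + 2)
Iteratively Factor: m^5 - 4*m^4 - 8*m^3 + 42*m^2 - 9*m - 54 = (m - 2)*(m^4 - 2*m^3 - 12*m^2 + 18*m + 27) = (m - 2)*(m + 1)*(m^3 - 3*m^2 - 9*m + 27) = (m - 3)*(m - 2)*(m + 1)*(m^2 - 9) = (m - 3)^2*(m - 2)*(m + 1)*(m + 3)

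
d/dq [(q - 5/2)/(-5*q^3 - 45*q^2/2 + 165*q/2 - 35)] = (8*q^3 - 12*q^2 - 90*q + 137)/(5*(4*q^6 + 36*q^5 - 51*q^4 - 538*q^3 + 1341*q^2 - 924*q + 196))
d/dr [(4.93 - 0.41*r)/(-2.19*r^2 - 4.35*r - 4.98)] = (-0.8979*r^2 + 21.5934*r + 23.4873)/(4.7961*r^4 + 19.053*r^3 + 40.7349*r^2 + 43.326*r + 24.8004)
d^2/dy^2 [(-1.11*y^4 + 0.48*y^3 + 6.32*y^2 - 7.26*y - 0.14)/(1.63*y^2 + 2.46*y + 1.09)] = (-5.898318*y^6 - 26.705268*y^5 - 52.136478*y^4 - 132.77982*y^3 - 77.70732*y^2 + 77.446548*y + 52.75454)/(4.330747*y^6 + 19.607922*y^5 + 38.280387*y^4 + 41.111028*y^3 + 25.598541*y^2 + 8.768178*y + 1.295029)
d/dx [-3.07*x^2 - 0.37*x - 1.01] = -6.14*x - 0.37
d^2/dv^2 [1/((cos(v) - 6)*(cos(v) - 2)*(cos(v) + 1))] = (12*sin(v)^6 + 112*sin(v)^4*cos(v) - 228*sin(v)^4 - 304*sin(v)^2*cos(v) + 454*sin(v)^2 + 3*cos(v)^6 - 35*cos(v)^5 - 38)/((cos(v) - 6)^3*(cos(v) - 2)^3*(cos(v) + 1)^3)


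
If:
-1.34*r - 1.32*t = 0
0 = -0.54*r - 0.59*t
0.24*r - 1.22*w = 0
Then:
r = 0.00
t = 0.00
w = 0.00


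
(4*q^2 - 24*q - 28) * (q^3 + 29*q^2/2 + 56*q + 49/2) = 4*q^5 + 34*q^4 - 152*q^3 - 1652*q^2 - 2156*q - 686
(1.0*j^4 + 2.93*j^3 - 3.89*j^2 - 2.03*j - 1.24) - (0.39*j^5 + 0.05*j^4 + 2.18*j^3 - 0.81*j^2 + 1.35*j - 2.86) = -0.39*j^5 + 0.95*j^4 + 0.75*j^3 - 3.08*j^2 - 3.38*j + 1.62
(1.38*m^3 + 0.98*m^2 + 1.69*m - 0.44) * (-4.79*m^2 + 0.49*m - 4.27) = -6.6102*m^5 - 4.018*m^4 - 13.5075*m^3 - 1.2489*m^2 - 7.4319*m + 1.8788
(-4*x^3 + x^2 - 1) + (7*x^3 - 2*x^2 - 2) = 3*x^3 - x^2 - 3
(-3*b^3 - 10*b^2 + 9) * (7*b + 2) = -21*b^4 - 76*b^3 - 20*b^2 + 63*b + 18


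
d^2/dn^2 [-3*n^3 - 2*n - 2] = -18*n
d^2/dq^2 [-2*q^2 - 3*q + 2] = -4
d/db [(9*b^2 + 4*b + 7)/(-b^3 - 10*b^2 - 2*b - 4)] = (9*b^4 + 8*b^3 + 43*b^2 + 68*b - 2)/(b^6 + 20*b^5 + 104*b^4 + 48*b^3 + 84*b^2 + 16*b + 16)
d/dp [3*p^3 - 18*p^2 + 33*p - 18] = 9*p^2 - 36*p + 33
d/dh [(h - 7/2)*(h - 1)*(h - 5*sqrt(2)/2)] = 3*h^2 - 9*h - 5*sqrt(2)*h + 7/2 + 45*sqrt(2)/4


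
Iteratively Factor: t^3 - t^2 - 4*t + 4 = (t - 2)*(t^2 + t - 2) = (t - 2)*(t + 2)*(t - 1)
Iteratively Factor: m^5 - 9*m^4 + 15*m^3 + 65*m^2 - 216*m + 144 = (m - 1)*(m^4 - 8*m^3 + 7*m^2 + 72*m - 144) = (m - 4)*(m - 1)*(m^3 - 4*m^2 - 9*m + 36) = (m - 4)^2*(m - 1)*(m^2 - 9) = (m - 4)^2*(m - 1)*(m + 3)*(m - 3)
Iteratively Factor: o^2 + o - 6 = (o - 2)*(o + 3)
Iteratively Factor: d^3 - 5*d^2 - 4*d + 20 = (d + 2)*(d^2 - 7*d + 10) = (d - 2)*(d + 2)*(d - 5)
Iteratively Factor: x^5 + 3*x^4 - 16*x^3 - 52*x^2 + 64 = (x - 4)*(x^4 + 7*x^3 + 12*x^2 - 4*x - 16) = (x - 4)*(x + 2)*(x^3 + 5*x^2 + 2*x - 8) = (x - 4)*(x + 2)*(x + 4)*(x^2 + x - 2) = (x - 4)*(x + 2)^2*(x + 4)*(x - 1)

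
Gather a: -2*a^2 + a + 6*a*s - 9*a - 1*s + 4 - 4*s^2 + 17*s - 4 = -2*a^2 + a*(6*s - 8) - 4*s^2 + 16*s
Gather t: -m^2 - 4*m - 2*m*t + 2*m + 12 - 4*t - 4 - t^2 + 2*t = -m^2 - 2*m - t^2 + t*(-2*m - 2) + 8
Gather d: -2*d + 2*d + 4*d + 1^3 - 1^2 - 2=4*d - 2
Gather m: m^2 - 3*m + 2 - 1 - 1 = m^2 - 3*m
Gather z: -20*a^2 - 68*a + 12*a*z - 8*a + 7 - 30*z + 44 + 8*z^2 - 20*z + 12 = -20*a^2 - 76*a + 8*z^2 + z*(12*a - 50) + 63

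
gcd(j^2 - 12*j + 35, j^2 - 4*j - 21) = j - 7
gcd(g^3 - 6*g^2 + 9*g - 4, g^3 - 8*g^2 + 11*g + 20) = g - 4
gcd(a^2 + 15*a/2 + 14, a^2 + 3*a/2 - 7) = a + 7/2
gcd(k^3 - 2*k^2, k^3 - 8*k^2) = k^2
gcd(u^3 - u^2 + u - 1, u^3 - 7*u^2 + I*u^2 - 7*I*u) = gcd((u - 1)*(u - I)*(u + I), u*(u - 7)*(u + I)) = u + I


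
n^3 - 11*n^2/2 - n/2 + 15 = (n - 5)*(n - 2)*(n + 3/2)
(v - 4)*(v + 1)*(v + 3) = v^3 - 13*v - 12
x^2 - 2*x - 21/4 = (x - 7/2)*(x + 3/2)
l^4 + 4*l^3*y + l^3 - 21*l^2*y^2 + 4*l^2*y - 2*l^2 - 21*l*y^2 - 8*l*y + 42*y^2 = (l - 1)*(l + 2)*(l - 3*y)*(l + 7*y)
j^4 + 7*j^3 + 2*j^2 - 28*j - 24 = (j - 2)*(j + 1)*(j + 2)*(j + 6)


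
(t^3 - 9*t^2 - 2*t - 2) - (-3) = t^3 - 9*t^2 - 2*t + 1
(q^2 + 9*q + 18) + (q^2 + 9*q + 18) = 2*q^2 + 18*q + 36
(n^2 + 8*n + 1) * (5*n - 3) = 5*n^3 + 37*n^2 - 19*n - 3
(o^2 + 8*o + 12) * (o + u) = o^3 + o^2*u + 8*o^2 + 8*o*u + 12*o + 12*u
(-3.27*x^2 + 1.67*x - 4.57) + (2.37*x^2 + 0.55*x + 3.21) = -0.9*x^2 + 2.22*x - 1.36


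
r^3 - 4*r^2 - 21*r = r*(r - 7)*(r + 3)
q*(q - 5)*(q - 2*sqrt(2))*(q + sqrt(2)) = q^4 - 5*q^3 - sqrt(2)*q^3 - 4*q^2 + 5*sqrt(2)*q^2 + 20*q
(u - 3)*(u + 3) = u^2 - 9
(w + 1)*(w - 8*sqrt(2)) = w^2 - 8*sqrt(2)*w + w - 8*sqrt(2)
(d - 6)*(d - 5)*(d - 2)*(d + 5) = d^4 - 8*d^3 - 13*d^2 + 200*d - 300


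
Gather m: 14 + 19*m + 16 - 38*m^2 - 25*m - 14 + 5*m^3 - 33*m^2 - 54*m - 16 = 5*m^3 - 71*m^2 - 60*m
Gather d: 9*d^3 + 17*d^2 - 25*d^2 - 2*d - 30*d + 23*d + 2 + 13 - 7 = 9*d^3 - 8*d^2 - 9*d + 8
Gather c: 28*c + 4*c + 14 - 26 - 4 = 32*c - 16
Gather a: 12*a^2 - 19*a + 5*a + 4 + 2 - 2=12*a^2 - 14*a + 4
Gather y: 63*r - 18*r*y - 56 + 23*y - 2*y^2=63*r - 2*y^2 + y*(23 - 18*r) - 56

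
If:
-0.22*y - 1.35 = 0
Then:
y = -6.14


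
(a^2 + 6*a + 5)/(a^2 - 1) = (a + 5)/(a - 1)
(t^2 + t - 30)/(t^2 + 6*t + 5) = (t^2 + t - 30)/(t^2 + 6*t + 5)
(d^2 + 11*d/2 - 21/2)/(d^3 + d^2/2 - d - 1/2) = (2*d^2 + 11*d - 21)/(2*d^3 + d^2 - 2*d - 1)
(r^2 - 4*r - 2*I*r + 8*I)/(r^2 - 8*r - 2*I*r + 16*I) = (r - 4)/(r - 8)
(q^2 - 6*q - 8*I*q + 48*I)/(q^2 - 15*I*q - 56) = (q - 6)/(q - 7*I)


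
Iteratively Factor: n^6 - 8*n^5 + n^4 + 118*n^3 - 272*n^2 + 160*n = (n + 4)*(n^5 - 12*n^4 + 49*n^3 - 78*n^2 + 40*n) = n*(n + 4)*(n^4 - 12*n^3 + 49*n^2 - 78*n + 40) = n*(n - 5)*(n + 4)*(n^3 - 7*n^2 + 14*n - 8) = n*(n - 5)*(n - 4)*(n + 4)*(n^2 - 3*n + 2) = n*(n - 5)*(n - 4)*(n - 1)*(n + 4)*(n - 2)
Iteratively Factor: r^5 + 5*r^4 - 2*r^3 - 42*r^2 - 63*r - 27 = (r + 3)*(r^4 + 2*r^3 - 8*r^2 - 18*r - 9) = (r + 1)*(r + 3)*(r^3 + r^2 - 9*r - 9) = (r + 1)*(r + 3)^2*(r^2 - 2*r - 3) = (r - 3)*(r + 1)*(r + 3)^2*(r + 1)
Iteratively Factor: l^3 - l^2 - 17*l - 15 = (l + 1)*(l^2 - 2*l - 15) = (l - 5)*(l + 1)*(l + 3)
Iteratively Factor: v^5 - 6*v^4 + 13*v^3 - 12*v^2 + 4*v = (v - 2)*(v^4 - 4*v^3 + 5*v^2 - 2*v) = (v - 2)*(v - 1)*(v^3 - 3*v^2 + 2*v) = (v - 2)^2*(v - 1)*(v^2 - v) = v*(v - 2)^2*(v - 1)*(v - 1)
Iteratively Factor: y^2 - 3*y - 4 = (y + 1)*(y - 4)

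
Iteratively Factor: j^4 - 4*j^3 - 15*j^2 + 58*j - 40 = (j + 4)*(j^3 - 8*j^2 + 17*j - 10) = (j - 1)*(j + 4)*(j^2 - 7*j + 10) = (j - 2)*(j - 1)*(j + 4)*(j - 5)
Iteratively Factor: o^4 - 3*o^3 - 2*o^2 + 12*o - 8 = (o + 2)*(o^3 - 5*o^2 + 8*o - 4) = (o - 2)*(o + 2)*(o^2 - 3*o + 2) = (o - 2)^2*(o + 2)*(o - 1)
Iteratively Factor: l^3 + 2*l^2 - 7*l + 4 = (l + 4)*(l^2 - 2*l + 1) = (l - 1)*(l + 4)*(l - 1)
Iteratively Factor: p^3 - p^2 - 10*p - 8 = (p - 4)*(p^2 + 3*p + 2) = (p - 4)*(p + 1)*(p + 2)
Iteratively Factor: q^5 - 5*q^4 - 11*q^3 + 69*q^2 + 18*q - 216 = (q + 2)*(q^4 - 7*q^3 + 3*q^2 + 63*q - 108) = (q + 2)*(q + 3)*(q^3 - 10*q^2 + 33*q - 36) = (q - 4)*(q + 2)*(q + 3)*(q^2 - 6*q + 9) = (q - 4)*(q - 3)*(q + 2)*(q + 3)*(q - 3)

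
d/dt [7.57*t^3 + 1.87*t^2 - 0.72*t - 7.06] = 22.71*t^2 + 3.74*t - 0.72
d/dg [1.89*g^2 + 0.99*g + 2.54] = 3.78*g + 0.99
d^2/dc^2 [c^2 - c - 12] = 2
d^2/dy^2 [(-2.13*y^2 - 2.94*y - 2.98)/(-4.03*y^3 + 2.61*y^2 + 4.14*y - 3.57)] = (69.186234*y^6 + 286.489476*y^5 + 608.455848*y^4 - 838.408626*y^3 - 565.00983*y^2 + 100.323432*y + 298.884006)/(65.450827*y^9 - 127.166247*y^8 - 119.353689*y^7 + 417.43503*y^6 - 102.690504*y^5 - 418.621041*y^4 + 314.579565*y^3 + 83.772549*y^2 - 158.291658*y + 45.499293)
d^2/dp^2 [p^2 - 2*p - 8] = 2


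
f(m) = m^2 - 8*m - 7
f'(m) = 2*m - 8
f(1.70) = -17.71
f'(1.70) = -4.60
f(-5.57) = 68.58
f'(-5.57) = -19.14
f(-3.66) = 35.68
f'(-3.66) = -15.32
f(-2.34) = 17.20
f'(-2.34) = -12.68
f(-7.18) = 101.99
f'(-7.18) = -22.36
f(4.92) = -22.15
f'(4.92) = 1.84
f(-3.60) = 34.76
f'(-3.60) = -15.20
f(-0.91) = 1.11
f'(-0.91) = -9.82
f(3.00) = -22.00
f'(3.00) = -2.00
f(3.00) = -22.00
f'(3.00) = -2.00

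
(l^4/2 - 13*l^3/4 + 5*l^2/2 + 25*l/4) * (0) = 0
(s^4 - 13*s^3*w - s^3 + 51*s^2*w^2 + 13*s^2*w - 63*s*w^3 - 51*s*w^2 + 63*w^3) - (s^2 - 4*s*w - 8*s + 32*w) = s^4 - 13*s^3*w - s^3 + 51*s^2*w^2 + 13*s^2*w - s^2 - 63*s*w^3 - 51*s*w^2 + 4*s*w + 8*s + 63*w^3 - 32*w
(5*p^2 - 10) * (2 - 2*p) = -10*p^3 + 10*p^2 + 20*p - 20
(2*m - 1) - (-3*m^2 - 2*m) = 3*m^2 + 4*m - 1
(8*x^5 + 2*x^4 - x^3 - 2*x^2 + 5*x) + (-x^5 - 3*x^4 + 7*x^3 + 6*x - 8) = 7*x^5 - x^4 + 6*x^3 - 2*x^2 + 11*x - 8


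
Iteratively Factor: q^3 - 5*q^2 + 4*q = (q)*(q^2 - 5*q + 4) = q*(q - 1)*(q - 4)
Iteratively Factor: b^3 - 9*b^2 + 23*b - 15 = (b - 1)*(b^2 - 8*b + 15) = (b - 5)*(b - 1)*(b - 3)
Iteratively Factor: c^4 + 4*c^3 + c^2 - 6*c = (c + 3)*(c^3 + c^2 - 2*c) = (c - 1)*(c + 3)*(c^2 + 2*c) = c*(c - 1)*(c + 3)*(c + 2)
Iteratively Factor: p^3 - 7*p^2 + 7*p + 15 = (p - 3)*(p^2 - 4*p - 5) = (p - 3)*(p + 1)*(p - 5)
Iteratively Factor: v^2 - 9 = (v + 3)*(v - 3)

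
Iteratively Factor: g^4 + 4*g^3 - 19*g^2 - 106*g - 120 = (g + 2)*(g^3 + 2*g^2 - 23*g - 60) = (g + 2)*(g + 3)*(g^2 - g - 20) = (g + 2)*(g + 3)*(g + 4)*(g - 5)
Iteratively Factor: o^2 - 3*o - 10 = (o - 5)*(o + 2)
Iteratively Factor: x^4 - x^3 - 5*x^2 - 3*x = (x)*(x^3 - x^2 - 5*x - 3) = x*(x - 3)*(x^2 + 2*x + 1) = x*(x - 3)*(x + 1)*(x + 1)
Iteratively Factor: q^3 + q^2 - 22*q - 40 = (q + 4)*(q^2 - 3*q - 10) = (q + 2)*(q + 4)*(q - 5)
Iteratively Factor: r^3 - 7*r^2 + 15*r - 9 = (r - 3)*(r^2 - 4*r + 3) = (r - 3)^2*(r - 1)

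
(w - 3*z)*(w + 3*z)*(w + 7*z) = w^3 + 7*w^2*z - 9*w*z^2 - 63*z^3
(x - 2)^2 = x^2 - 4*x + 4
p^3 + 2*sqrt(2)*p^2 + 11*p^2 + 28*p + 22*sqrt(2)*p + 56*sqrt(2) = (p + 4)*(p + 7)*(p + 2*sqrt(2))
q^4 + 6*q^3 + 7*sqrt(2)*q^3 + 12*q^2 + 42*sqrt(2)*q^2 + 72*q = q*(q + 6)*(q + sqrt(2))*(q + 6*sqrt(2))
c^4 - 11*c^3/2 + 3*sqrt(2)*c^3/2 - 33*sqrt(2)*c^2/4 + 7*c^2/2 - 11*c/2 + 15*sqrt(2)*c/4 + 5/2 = (c - 5)*(c - 1/2)*(c + sqrt(2)/2)*(c + sqrt(2))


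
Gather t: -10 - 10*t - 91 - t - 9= -11*t - 110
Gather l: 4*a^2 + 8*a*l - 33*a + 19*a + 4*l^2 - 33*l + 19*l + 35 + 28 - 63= 4*a^2 - 14*a + 4*l^2 + l*(8*a - 14)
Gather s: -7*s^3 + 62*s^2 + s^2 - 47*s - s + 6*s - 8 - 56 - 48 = -7*s^3 + 63*s^2 - 42*s - 112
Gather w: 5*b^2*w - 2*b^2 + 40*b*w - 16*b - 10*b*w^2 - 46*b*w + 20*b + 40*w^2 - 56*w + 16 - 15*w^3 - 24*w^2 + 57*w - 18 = -2*b^2 + 4*b - 15*w^3 + w^2*(16 - 10*b) + w*(5*b^2 - 6*b + 1) - 2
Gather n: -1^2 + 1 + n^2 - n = n^2 - n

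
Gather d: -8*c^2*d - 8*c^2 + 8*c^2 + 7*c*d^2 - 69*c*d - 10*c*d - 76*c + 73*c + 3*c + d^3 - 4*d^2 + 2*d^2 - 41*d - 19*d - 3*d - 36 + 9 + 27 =d^3 + d^2*(7*c - 2) + d*(-8*c^2 - 79*c - 63)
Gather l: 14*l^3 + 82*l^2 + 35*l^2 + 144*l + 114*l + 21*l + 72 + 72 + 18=14*l^3 + 117*l^2 + 279*l + 162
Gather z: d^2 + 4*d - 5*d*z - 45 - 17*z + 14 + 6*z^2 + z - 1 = d^2 + 4*d + 6*z^2 + z*(-5*d - 16) - 32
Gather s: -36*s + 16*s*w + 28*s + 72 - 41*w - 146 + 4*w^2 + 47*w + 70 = s*(16*w - 8) + 4*w^2 + 6*w - 4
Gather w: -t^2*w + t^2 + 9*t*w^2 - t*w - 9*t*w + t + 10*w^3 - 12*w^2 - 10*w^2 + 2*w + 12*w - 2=t^2 + t + 10*w^3 + w^2*(9*t - 22) + w*(-t^2 - 10*t + 14) - 2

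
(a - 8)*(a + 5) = a^2 - 3*a - 40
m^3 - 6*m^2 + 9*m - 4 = (m - 4)*(m - 1)^2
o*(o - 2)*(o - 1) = o^3 - 3*o^2 + 2*o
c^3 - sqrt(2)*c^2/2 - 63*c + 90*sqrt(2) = (c - 5*sqrt(2))*(c - 3*sqrt(2)/2)*(c + 6*sqrt(2))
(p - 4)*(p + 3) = p^2 - p - 12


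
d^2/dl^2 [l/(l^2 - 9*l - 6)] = 2*(-l*(2*l - 9)^2 + 3*(3 - l)*(-l^2 + 9*l + 6))/(-l^2 + 9*l + 6)^3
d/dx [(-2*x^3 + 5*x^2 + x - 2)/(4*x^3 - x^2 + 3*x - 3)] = (-18*x^4 - 20*x^3 + 58*x^2 - 34*x + 3)/(16*x^6 - 8*x^5 + 25*x^4 - 30*x^3 + 15*x^2 - 18*x + 9)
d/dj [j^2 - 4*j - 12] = 2*j - 4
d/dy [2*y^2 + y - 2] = 4*y + 1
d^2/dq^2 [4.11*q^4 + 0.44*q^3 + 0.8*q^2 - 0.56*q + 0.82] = 49.32*q^2 + 2.64*q + 1.6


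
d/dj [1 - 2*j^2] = -4*j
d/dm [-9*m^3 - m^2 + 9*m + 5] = -27*m^2 - 2*m + 9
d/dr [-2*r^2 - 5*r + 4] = -4*r - 5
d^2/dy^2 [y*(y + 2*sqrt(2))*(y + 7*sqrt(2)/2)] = 6*y + 11*sqrt(2)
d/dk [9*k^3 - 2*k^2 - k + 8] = 27*k^2 - 4*k - 1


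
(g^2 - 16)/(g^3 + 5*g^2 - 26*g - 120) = (g - 4)/(g^2 + g - 30)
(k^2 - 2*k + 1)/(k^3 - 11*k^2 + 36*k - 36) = (k^2 - 2*k + 1)/(k^3 - 11*k^2 + 36*k - 36)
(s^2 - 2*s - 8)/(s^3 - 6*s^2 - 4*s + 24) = (s - 4)/(s^2 - 8*s + 12)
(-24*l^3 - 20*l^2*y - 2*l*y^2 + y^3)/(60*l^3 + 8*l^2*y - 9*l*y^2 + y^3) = (2*l + y)/(-5*l + y)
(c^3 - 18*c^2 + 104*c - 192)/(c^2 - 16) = (c^2 - 14*c + 48)/(c + 4)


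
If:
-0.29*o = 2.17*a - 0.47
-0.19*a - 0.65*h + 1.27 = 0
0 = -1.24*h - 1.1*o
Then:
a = 0.49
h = 1.81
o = -2.04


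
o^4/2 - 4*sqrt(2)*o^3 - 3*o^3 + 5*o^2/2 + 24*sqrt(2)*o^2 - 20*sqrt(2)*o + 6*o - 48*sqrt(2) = (o/2 + 1/2)*(o - 4)*(o - 3)*(o - 8*sqrt(2))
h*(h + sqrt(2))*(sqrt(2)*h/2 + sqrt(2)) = sqrt(2)*h^3/2 + h^2 + sqrt(2)*h^2 + 2*h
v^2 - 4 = (v - 2)*(v + 2)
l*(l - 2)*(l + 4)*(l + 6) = l^4 + 8*l^3 + 4*l^2 - 48*l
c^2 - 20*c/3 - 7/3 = (c - 7)*(c + 1/3)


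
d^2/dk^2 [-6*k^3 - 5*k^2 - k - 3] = -36*k - 10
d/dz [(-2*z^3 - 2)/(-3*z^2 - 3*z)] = 2/3 - 2/(3*z^2)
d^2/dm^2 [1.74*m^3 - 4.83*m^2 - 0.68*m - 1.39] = 10.44*m - 9.66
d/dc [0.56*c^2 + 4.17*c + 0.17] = 1.12*c + 4.17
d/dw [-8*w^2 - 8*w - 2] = -16*w - 8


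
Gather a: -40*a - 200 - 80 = -40*a - 280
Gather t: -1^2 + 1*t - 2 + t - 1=2*t - 4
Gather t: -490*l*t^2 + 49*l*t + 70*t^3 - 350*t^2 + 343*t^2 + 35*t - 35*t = 49*l*t + 70*t^3 + t^2*(-490*l - 7)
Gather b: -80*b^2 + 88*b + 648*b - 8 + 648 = -80*b^2 + 736*b + 640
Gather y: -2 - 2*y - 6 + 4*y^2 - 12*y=4*y^2 - 14*y - 8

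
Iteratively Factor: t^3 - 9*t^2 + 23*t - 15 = (t - 3)*(t^2 - 6*t + 5) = (t - 5)*(t - 3)*(t - 1)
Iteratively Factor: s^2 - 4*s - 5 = (s - 5)*(s + 1)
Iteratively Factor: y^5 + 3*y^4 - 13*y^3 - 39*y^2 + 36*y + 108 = (y + 3)*(y^4 - 13*y^2 + 36) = (y + 2)*(y + 3)*(y^3 - 2*y^2 - 9*y + 18) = (y - 3)*(y + 2)*(y + 3)*(y^2 + y - 6) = (y - 3)*(y - 2)*(y + 2)*(y + 3)*(y + 3)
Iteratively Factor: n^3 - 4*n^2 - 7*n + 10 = (n + 2)*(n^2 - 6*n + 5) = (n - 1)*(n + 2)*(n - 5)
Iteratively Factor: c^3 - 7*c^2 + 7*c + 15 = (c - 3)*(c^2 - 4*c - 5) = (c - 3)*(c + 1)*(c - 5)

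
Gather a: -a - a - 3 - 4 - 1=-2*a - 8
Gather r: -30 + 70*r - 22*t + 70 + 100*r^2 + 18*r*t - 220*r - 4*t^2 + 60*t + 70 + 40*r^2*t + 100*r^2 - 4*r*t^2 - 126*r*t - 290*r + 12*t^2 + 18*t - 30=r^2*(40*t + 200) + r*(-4*t^2 - 108*t - 440) + 8*t^2 + 56*t + 80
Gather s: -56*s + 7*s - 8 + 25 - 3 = 14 - 49*s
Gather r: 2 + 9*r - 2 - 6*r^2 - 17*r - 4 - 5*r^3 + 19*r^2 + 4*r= -5*r^3 + 13*r^2 - 4*r - 4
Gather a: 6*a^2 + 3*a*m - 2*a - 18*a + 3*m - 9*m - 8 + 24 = 6*a^2 + a*(3*m - 20) - 6*m + 16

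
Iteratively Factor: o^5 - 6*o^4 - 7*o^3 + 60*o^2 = (o - 5)*(o^4 - o^3 - 12*o^2) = o*(o - 5)*(o^3 - o^2 - 12*o) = o^2*(o - 5)*(o^2 - o - 12) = o^2*(o - 5)*(o - 4)*(o + 3)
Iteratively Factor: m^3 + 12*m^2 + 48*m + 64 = (m + 4)*(m^2 + 8*m + 16) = (m + 4)^2*(m + 4)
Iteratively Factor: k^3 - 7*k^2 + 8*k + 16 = (k - 4)*(k^2 - 3*k - 4) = (k - 4)*(k + 1)*(k - 4)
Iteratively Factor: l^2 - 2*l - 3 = (l + 1)*(l - 3)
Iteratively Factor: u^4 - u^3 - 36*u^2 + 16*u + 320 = (u - 4)*(u^3 + 3*u^2 - 24*u - 80) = (u - 4)*(u + 4)*(u^2 - u - 20) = (u - 4)*(u + 4)^2*(u - 5)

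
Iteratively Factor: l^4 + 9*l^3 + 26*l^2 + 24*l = (l + 2)*(l^3 + 7*l^2 + 12*l) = (l + 2)*(l + 4)*(l^2 + 3*l) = l*(l + 2)*(l + 4)*(l + 3)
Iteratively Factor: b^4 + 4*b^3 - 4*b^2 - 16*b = (b)*(b^3 + 4*b^2 - 4*b - 16) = b*(b - 2)*(b^2 + 6*b + 8) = b*(b - 2)*(b + 4)*(b + 2)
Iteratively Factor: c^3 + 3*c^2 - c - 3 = (c + 3)*(c^2 - 1) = (c - 1)*(c + 3)*(c + 1)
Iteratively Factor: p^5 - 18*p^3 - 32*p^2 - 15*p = (p)*(p^4 - 18*p^2 - 32*p - 15) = p*(p + 1)*(p^3 - p^2 - 17*p - 15) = p*(p + 1)*(p + 3)*(p^2 - 4*p - 5) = p*(p - 5)*(p + 1)*(p + 3)*(p + 1)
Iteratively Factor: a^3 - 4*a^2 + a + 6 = (a - 2)*(a^2 - 2*a - 3) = (a - 2)*(a + 1)*(a - 3)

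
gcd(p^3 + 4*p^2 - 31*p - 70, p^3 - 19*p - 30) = p^2 - 3*p - 10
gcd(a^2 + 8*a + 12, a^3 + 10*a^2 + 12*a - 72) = a + 6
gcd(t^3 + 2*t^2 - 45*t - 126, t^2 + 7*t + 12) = t + 3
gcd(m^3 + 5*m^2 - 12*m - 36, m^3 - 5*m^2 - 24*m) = 1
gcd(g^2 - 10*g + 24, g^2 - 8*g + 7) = 1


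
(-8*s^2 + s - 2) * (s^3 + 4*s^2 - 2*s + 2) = -8*s^5 - 31*s^4 + 18*s^3 - 26*s^2 + 6*s - 4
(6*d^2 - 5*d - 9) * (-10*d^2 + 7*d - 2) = -60*d^4 + 92*d^3 + 43*d^2 - 53*d + 18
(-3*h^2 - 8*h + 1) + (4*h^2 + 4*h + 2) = h^2 - 4*h + 3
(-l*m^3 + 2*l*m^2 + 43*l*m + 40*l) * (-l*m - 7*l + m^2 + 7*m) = l^2*m^4 + 5*l^2*m^3 - 57*l^2*m^2 - 341*l^2*m - 280*l^2 - l*m^5 - 5*l*m^4 + 57*l*m^3 + 341*l*m^2 + 280*l*m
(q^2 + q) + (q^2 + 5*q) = 2*q^2 + 6*q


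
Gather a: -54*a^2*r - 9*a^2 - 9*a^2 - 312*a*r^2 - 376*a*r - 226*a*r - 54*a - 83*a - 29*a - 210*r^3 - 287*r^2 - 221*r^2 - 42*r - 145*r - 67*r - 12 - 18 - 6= a^2*(-54*r - 18) + a*(-312*r^2 - 602*r - 166) - 210*r^3 - 508*r^2 - 254*r - 36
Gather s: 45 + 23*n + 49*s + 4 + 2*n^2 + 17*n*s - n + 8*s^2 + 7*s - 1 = 2*n^2 + 22*n + 8*s^2 + s*(17*n + 56) + 48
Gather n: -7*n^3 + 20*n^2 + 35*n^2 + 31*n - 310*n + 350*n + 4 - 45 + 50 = -7*n^3 + 55*n^2 + 71*n + 9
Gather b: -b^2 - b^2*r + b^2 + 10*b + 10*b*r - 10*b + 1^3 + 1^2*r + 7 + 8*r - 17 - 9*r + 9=-b^2*r + 10*b*r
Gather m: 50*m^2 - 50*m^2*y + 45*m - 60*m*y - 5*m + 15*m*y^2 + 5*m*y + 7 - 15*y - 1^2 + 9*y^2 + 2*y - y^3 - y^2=m^2*(50 - 50*y) + m*(15*y^2 - 55*y + 40) - y^3 + 8*y^2 - 13*y + 6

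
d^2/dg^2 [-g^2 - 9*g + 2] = -2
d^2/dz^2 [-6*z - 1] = 0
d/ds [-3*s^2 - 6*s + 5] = -6*s - 6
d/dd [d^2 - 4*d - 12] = 2*d - 4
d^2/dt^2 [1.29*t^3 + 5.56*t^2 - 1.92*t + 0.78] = 7.74*t + 11.12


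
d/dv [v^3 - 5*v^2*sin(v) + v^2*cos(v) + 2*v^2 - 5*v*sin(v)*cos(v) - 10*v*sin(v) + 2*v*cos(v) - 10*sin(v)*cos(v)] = -v^2*sin(v) - 5*v^2*cos(v) + 3*v^2 - 12*v*sin(v) - 8*v*cos(v) - 5*v*cos(2*v) + 4*v - 10*sin(v) - 5*sin(2*v)/2 + 2*cos(v) - 10*cos(2*v)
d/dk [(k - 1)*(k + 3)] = 2*k + 2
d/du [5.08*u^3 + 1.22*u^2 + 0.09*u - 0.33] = 15.24*u^2 + 2.44*u + 0.09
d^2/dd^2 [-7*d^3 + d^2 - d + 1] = 2 - 42*d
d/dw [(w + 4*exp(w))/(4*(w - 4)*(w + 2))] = (w^2*exp(w) - w^2/4 - 4*w*exp(w) - 6*exp(w) - 2)/(w^4 - 4*w^3 - 12*w^2 + 32*w + 64)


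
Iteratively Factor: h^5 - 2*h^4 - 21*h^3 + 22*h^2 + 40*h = (h + 4)*(h^4 - 6*h^3 + 3*h^2 + 10*h) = (h - 5)*(h + 4)*(h^3 - h^2 - 2*h) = (h - 5)*(h - 2)*(h + 4)*(h^2 + h) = h*(h - 5)*(h - 2)*(h + 4)*(h + 1)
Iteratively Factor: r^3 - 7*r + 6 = (r + 3)*(r^2 - 3*r + 2) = (r - 2)*(r + 3)*(r - 1)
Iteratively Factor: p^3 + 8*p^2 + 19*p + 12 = (p + 1)*(p^2 + 7*p + 12) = (p + 1)*(p + 3)*(p + 4)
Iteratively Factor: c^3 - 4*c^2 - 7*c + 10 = (c + 2)*(c^2 - 6*c + 5) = (c - 1)*(c + 2)*(c - 5)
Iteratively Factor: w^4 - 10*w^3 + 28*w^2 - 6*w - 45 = (w - 3)*(w^3 - 7*w^2 + 7*w + 15) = (w - 3)*(w + 1)*(w^2 - 8*w + 15) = (w - 3)^2*(w + 1)*(w - 5)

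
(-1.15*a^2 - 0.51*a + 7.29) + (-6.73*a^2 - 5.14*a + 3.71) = -7.88*a^2 - 5.65*a + 11.0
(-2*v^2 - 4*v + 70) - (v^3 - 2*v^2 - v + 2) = -v^3 - 3*v + 68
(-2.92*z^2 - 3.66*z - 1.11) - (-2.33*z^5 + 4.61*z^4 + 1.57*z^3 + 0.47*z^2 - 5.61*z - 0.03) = 2.33*z^5 - 4.61*z^4 - 1.57*z^3 - 3.39*z^2 + 1.95*z - 1.08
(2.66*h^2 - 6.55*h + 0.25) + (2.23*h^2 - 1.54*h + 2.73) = 4.89*h^2 - 8.09*h + 2.98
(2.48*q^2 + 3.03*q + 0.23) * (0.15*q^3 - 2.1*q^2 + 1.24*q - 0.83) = 0.372*q^5 - 4.7535*q^4 - 3.2533*q^3 + 1.2158*q^2 - 2.2297*q - 0.1909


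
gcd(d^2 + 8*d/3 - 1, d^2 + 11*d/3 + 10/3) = 1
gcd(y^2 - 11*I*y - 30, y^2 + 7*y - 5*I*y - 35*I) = y - 5*I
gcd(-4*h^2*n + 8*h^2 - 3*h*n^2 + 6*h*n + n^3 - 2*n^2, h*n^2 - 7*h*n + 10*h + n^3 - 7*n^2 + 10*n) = h*n - 2*h + n^2 - 2*n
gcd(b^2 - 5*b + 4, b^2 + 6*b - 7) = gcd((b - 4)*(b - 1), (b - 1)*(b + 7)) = b - 1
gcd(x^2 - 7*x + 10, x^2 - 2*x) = x - 2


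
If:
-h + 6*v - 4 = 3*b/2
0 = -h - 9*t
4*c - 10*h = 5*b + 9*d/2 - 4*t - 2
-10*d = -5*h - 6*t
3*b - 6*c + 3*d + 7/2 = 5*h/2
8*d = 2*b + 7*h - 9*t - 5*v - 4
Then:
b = -174368/2601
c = -375067/10404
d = 1950/289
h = 4500/289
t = -500/289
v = -35108/2601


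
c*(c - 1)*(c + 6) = c^3 + 5*c^2 - 6*c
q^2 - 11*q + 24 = (q - 8)*(q - 3)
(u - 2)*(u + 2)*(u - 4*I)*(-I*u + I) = -I*u^4 - 4*u^3 + I*u^3 + 4*u^2 + 4*I*u^2 + 16*u - 4*I*u - 16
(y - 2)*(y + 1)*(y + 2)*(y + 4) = y^4 + 5*y^3 - 20*y - 16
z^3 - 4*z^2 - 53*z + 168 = (z - 8)*(z - 3)*(z + 7)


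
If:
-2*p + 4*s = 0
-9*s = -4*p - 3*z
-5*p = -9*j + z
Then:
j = 31*z/9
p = 6*z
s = 3*z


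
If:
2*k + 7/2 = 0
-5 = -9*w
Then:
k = -7/4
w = 5/9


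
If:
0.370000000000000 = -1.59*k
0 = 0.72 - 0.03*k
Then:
No Solution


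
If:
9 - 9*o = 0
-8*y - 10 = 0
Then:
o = 1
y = -5/4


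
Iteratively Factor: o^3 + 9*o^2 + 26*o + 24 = (o + 4)*(o^2 + 5*o + 6) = (o + 2)*(o + 4)*(o + 3)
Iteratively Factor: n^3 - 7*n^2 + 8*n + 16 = (n + 1)*(n^2 - 8*n + 16) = (n - 4)*(n + 1)*(n - 4)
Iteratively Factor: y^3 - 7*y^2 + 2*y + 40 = (y + 2)*(y^2 - 9*y + 20) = (y - 5)*(y + 2)*(y - 4)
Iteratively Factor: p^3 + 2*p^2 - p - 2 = (p - 1)*(p^2 + 3*p + 2) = (p - 1)*(p + 1)*(p + 2)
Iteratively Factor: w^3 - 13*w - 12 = (w + 3)*(w^2 - 3*w - 4) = (w + 1)*(w + 3)*(w - 4)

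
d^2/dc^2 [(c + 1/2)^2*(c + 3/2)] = 6*c + 5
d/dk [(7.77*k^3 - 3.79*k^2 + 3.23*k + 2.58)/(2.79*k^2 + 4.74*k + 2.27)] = (21.6783*k^4 + 73.6596*k^3 + 25.9374*k^2 - 31.603*k - 4.8971)/(7.7841*k^4 + 26.4492*k^3 + 35.1342*k^2 + 21.5196*k + 5.1529)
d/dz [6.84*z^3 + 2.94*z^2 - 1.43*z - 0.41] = 20.52*z^2 + 5.88*z - 1.43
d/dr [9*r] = 9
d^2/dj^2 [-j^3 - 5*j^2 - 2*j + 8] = -6*j - 10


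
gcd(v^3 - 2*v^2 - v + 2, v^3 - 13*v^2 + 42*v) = 1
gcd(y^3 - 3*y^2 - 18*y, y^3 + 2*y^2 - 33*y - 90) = y^2 - 3*y - 18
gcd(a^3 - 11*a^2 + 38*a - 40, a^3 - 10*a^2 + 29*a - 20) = a^2 - 9*a + 20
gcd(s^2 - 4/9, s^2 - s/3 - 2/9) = s - 2/3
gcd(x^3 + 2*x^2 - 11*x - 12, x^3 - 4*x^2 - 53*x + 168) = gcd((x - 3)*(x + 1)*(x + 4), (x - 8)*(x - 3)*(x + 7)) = x - 3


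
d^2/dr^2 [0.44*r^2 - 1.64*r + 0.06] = 0.880000000000000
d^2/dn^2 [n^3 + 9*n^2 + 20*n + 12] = 6*n + 18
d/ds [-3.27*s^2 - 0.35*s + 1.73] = -6.54*s - 0.35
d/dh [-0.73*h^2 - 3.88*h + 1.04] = -1.46*h - 3.88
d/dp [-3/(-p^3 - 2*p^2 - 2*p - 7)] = 3*(-3*p^2 - 4*p - 2)/(p^3 + 2*p^2 + 2*p + 7)^2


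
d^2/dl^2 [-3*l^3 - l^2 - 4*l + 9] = -18*l - 2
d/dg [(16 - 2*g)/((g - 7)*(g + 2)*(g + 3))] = 4*(g^3 - 13*g^2 + 16*g + 137)/(g^6 - 4*g^5 - 54*g^4 + 32*g^3 + 1009*g^2 + 2436*g + 1764)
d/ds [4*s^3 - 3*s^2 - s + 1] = 12*s^2 - 6*s - 1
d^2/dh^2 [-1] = 0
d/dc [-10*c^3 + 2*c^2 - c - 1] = -30*c^2 + 4*c - 1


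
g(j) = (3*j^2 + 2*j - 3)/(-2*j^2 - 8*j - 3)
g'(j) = (4*j + 8)*(3*j^2 + 2*j - 3)/(-2*j^2 - 8*j - 3)^2 + (6*j + 2)/(-2*j^2 - 8*j - 3)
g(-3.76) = -26.68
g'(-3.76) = -139.97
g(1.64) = -0.39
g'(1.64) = -0.29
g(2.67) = -0.61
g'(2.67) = -0.17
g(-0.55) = -4.02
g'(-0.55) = -30.93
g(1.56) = -0.36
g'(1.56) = -0.30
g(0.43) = 0.23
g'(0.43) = -1.00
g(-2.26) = 1.60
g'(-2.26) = -2.72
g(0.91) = -0.11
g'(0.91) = -0.52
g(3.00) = -0.67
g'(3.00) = -0.15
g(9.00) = -1.09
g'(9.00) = -0.03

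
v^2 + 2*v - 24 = (v - 4)*(v + 6)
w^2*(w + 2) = w^3 + 2*w^2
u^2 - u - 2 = (u - 2)*(u + 1)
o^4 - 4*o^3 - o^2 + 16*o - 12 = (o - 3)*(o - 2)*(o - 1)*(o + 2)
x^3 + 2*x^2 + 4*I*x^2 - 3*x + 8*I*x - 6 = (x + 2)*(x + I)*(x + 3*I)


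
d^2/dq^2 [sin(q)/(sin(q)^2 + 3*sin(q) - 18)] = (-sin(q)^5 + 3*sin(q)^4 - 106*sin(q)^3 - 54*sin(q)^2 - 216*sin(q) + 108)/((sin(q) - 3)^3*(sin(q) + 6)^3)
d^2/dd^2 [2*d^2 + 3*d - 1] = 4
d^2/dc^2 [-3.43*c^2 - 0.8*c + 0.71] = -6.86000000000000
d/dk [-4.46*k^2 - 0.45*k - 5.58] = -8.92*k - 0.45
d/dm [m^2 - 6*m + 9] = 2*m - 6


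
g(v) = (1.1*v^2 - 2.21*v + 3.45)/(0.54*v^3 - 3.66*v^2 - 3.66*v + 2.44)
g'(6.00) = -0.58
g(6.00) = -0.86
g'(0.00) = 1.22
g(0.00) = 1.41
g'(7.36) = -27.22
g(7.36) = -6.26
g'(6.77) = -2.17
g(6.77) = -1.73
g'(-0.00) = 1.22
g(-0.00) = 1.41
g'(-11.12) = -0.01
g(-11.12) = -0.14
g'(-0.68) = -2.41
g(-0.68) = 1.78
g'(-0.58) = -1.63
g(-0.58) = 1.58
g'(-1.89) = -2.54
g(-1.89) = -1.57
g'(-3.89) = -0.13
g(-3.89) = -0.41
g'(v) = (2.2*v - 2.21)/(0.54*v^3 - 3.66*v^2 - 3.66*v + 2.44) + (-1.62*v^2 + 7.32*v + 3.66)*(1.1*v^2 - 2.21*v + 3.45)/(0.54*v^3 - 3.66*v^2 - 3.66*v + 2.44)^2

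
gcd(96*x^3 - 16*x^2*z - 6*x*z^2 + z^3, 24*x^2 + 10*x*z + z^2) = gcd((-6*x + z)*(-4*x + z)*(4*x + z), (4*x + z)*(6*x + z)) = 4*x + z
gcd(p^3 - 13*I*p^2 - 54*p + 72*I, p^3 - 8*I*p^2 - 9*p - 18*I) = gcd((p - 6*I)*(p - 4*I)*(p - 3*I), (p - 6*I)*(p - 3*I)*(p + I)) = p^2 - 9*I*p - 18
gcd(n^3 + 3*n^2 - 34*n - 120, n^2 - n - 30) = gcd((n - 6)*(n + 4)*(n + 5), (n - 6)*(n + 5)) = n^2 - n - 30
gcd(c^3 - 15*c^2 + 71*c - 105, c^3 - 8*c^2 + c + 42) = c^2 - 10*c + 21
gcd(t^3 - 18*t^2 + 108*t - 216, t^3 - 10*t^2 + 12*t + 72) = t^2 - 12*t + 36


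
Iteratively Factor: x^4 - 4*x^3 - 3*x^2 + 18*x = (x)*(x^3 - 4*x^2 - 3*x + 18) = x*(x - 3)*(x^2 - x - 6) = x*(x - 3)^2*(x + 2)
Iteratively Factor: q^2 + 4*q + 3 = (q + 3)*(q + 1)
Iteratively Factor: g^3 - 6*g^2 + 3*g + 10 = (g + 1)*(g^2 - 7*g + 10) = (g - 5)*(g + 1)*(g - 2)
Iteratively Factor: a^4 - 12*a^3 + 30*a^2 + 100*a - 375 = (a - 5)*(a^3 - 7*a^2 - 5*a + 75) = (a - 5)*(a + 3)*(a^2 - 10*a + 25) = (a - 5)^2*(a + 3)*(a - 5)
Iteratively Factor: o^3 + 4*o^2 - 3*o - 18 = (o + 3)*(o^2 + o - 6) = (o + 3)^2*(o - 2)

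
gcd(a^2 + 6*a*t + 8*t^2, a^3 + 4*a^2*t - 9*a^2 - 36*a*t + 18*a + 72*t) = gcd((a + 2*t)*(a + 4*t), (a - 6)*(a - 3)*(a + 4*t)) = a + 4*t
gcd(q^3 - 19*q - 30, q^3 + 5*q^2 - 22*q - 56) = q + 2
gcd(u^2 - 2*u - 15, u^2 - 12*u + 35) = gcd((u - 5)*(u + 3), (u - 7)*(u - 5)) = u - 5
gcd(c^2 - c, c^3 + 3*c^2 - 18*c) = c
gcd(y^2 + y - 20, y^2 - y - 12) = y - 4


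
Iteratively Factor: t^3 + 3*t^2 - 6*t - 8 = (t + 1)*(t^2 + 2*t - 8) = (t - 2)*(t + 1)*(t + 4)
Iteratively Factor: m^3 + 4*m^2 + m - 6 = (m + 3)*(m^2 + m - 2) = (m + 2)*(m + 3)*(m - 1)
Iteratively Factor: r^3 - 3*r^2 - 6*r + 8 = (r - 1)*(r^2 - 2*r - 8) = (r - 4)*(r - 1)*(r + 2)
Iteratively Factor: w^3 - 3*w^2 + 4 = (w + 1)*(w^2 - 4*w + 4) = (w - 2)*(w + 1)*(w - 2)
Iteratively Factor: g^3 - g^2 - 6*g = (g + 2)*(g^2 - 3*g) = g*(g + 2)*(g - 3)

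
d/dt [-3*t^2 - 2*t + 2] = -6*t - 2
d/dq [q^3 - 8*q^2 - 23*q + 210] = 3*q^2 - 16*q - 23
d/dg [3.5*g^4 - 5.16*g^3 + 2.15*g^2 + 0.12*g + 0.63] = 14.0*g^3 - 15.48*g^2 + 4.3*g + 0.12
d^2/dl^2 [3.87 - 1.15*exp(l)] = -1.15*exp(l)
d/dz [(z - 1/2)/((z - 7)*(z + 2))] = (-z^2 + z - 33/2)/(z^4 - 10*z^3 - 3*z^2 + 140*z + 196)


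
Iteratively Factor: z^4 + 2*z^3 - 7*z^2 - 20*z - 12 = (z + 1)*(z^3 + z^2 - 8*z - 12) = (z + 1)*(z + 2)*(z^2 - z - 6) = (z - 3)*(z + 1)*(z + 2)*(z + 2)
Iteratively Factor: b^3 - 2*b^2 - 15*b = (b + 3)*(b^2 - 5*b) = b*(b + 3)*(b - 5)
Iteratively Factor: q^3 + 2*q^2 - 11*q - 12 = (q + 4)*(q^2 - 2*q - 3) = (q - 3)*(q + 4)*(q + 1)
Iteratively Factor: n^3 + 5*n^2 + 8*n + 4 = (n + 2)*(n^2 + 3*n + 2) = (n + 1)*(n + 2)*(n + 2)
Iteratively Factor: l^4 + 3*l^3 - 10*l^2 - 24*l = (l - 3)*(l^3 + 6*l^2 + 8*l) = (l - 3)*(l + 2)*(l^2 + 4*l) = (l - 3)*(l + 2)*(l + 4)*(l)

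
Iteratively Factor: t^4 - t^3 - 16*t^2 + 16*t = (t)*(t^3 - t^2 - 16*t + 16) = t*(t - 1)*(t^2 - 16) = t*(t - 1)*(t + 4)*(t - 4)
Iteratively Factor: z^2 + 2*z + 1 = (z + 1)*(z + 1)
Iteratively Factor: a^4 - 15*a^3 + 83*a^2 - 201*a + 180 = (a - 5)*(a^3 - 10*a^2 + 33*a - 36) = (a - 5)*(a - 3)*(a^2 - 7*a + 12) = (a - 5)*(a - 4)*(a - 3)*(a - 3)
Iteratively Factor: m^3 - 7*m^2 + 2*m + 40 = (m + 2)*(m^2 - 9*m + 20) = (m - 5)*(m + 2)*(m - 4)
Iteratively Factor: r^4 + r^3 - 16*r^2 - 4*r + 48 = (r - 2)*(r^3 + 3*r^2 - 10*r - 24) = (r - 3)*(r - 2)*(r^2 + 6*r + 8) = (r - 3)*(r - 2)*(r + 2)*(r + 4)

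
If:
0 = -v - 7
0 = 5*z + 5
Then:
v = -7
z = -1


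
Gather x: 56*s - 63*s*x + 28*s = -63*s*x + 84*s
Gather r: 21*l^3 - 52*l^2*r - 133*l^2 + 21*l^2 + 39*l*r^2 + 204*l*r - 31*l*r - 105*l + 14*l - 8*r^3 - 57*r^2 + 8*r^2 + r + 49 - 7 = 21*l^3 - 112*l^2 - 91*l - 8*r^3 + r^2*(39*l - 49) + r*(-52*l^2 + 173*l + 1) + 42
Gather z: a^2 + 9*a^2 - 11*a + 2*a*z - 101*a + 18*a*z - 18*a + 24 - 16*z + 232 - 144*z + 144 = 10*a^2 - 130*a + z*(20*a - 160) + 400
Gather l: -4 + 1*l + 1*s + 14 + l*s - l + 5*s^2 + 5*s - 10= l*s + 5*s^2 + 6*s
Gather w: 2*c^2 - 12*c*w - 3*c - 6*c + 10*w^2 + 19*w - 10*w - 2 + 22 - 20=2*c^2 - 9*c + 10*w^2 + w*(9 - 12*c)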